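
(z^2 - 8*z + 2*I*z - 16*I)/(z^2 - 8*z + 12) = (z^2 + 2*z*(-4 + I) - 16*I)/(z^2 - 8*z + 12)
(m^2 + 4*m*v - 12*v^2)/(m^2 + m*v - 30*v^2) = (-m + 2*v)/(-m + 5*v)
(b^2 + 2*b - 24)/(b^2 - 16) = (b + 6)/(b + 4)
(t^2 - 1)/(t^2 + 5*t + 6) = (t^2 - 1)/(t^2 + 5*t + 6)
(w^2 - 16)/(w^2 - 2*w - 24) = (w - 4)/(w - 6)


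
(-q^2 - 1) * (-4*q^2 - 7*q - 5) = 4*q^4 + 7*q^3 + 9*q^2 + 7*q + 5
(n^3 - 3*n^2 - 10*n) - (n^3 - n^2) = -2*n^2 - 10*n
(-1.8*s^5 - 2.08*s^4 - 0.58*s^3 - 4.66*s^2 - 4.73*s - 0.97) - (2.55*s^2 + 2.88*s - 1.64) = -1.8*s^5 - 2.08*s^4 - 0.58*s^3 - 7.21*s^2 - 7.61*s + 0.67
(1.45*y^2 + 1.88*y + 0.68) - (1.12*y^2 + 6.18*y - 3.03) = 0.33*y^2 - 4.3*y + 3.71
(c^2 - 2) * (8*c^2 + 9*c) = 8*c^4 + 9*c^3 - 16*c^2 - 18*c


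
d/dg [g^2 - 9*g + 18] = 2*g - 9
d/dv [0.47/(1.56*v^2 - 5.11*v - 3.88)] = (2.4017 - 1.4664*v)/(-1.56*v^2 + 5.11*v + 3.88)^2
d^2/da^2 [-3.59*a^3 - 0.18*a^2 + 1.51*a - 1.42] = -21.54*a - 0.36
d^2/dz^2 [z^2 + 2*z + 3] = 2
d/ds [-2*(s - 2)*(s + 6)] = -4*s - 8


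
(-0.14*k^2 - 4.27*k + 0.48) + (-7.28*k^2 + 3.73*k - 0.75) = -7.42*k^2 - 0.54*k - 0.27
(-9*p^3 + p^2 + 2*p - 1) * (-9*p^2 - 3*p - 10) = 81*p^5 + 18*p^4 + 69*p^3 - 7*p^2 - 17*p + 10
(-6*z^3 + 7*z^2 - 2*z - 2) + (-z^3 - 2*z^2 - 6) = -7*z^3 + 5*z^2 - 2*z - 8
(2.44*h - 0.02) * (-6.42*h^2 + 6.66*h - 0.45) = -15.6648*h^3 + 16.3788*h^2 - 1.2312*h + 0.009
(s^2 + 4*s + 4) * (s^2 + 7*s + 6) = s^4 + 11*s^3 + 38*s^2 + 52*s + 24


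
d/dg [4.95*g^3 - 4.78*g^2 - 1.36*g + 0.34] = 14.85*g^2 - 9.56*g - 1.36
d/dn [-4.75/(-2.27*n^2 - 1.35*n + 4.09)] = (-21.565*n - 6.4125)/(2.27*n^2 + 1.35*n - 4.09)^2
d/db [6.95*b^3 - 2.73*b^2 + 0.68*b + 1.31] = 20.85*b^2 - 5.46*b + 0.68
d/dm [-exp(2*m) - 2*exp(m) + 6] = -2*(exp(m) + 1)*exp(m)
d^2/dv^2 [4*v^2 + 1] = 8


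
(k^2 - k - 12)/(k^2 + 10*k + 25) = (k^2 - k - 12)/(k^2 + 10*k + 25)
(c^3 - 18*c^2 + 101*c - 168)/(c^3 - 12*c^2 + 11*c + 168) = (c - 3)/(c + 3)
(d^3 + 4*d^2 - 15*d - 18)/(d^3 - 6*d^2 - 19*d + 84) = (d^2 + 7*d + 6)/(d^2 - 3*d - 28)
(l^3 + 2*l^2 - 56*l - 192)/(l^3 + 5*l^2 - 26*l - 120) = (l - 8)/(l - 5)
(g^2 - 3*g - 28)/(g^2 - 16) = (g - 7)/(g - 4)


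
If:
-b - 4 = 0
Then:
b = -4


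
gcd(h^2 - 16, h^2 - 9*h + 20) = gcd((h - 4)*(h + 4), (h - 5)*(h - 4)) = h - 4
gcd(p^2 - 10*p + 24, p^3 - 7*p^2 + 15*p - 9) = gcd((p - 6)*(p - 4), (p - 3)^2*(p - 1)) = 1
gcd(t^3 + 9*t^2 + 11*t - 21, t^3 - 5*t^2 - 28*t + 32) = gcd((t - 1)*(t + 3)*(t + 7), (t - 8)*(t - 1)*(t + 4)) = t - 1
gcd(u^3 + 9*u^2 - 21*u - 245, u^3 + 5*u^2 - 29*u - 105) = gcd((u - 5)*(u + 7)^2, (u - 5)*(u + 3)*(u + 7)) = u^2 + 2*u - 35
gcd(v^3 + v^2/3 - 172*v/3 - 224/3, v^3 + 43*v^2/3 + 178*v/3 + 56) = v^2 + 25*v/3 + 28/3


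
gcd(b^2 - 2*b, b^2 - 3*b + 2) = b - 2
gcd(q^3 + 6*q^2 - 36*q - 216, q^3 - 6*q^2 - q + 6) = q - 6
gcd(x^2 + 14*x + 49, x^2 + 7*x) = x + 7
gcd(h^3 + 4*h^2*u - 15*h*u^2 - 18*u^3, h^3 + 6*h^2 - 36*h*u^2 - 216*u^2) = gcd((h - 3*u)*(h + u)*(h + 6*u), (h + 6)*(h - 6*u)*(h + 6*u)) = h + 6*u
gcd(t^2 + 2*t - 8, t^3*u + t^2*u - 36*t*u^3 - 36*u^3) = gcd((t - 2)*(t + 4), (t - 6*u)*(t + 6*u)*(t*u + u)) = 1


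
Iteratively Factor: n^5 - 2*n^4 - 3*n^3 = (n)*(n^4 - 2*n^3 - 3*n^2) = n*(n + 1)*(n^3 - 3*n^2) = n*(n - 3)*(n + 1)*(n^2) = n^2*(n - 3)*(n + 1)*(n)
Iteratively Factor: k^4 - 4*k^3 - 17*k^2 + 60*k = (k - 5)*(k^3 + k^2 - 12*k) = (k - 5)*(k - 3)*(k^2 + 4*k) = (k - 5)*(k - 3)*(k + 4)*(k)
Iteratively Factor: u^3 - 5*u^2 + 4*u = (u - 4)*(u^2 - u) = (u - 4)*(u - 1)*(u)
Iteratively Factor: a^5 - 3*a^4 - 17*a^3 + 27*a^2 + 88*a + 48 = (a + 3)*(a^4 - 6*a^3 + a^2 + 24*a + 16) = (a + 1)*(a + 3)*(a^3 - 7*a^2 + 8*a + 16) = (a + 1)^2*(a + 3)*(a^2 - 8*a + 16) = (a - 4)*(a + 1)^2*(a + 3)*(a - 4)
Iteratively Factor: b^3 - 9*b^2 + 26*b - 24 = (b - 3)*(b^2 - 6*b + 8) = (b - 3)*(b - 2)*(b - 4)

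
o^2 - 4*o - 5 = (o - 5)*(o + 1)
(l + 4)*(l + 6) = l^2 + 10*l + 24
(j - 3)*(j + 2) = j^2 - j - 6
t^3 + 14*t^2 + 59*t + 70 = (t + 2)*(t + 5)*(t + 7)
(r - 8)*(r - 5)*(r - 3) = r^3 - 16*r^2 + 79*r - 120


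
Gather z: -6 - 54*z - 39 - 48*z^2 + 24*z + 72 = -48*z^2 - 30*z + 27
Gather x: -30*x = -30*x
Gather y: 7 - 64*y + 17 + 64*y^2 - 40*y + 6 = 64*y^2 - 104*y + 30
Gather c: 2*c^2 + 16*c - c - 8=2*c^2 + 15*c - 8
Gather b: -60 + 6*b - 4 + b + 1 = 7*b - 63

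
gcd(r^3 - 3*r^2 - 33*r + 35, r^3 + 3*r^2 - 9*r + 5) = r^2 + 4*r - 5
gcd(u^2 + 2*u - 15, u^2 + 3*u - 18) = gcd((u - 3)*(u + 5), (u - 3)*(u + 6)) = u - 3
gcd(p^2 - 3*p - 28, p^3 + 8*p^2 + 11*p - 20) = p + 4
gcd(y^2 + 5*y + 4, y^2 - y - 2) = y + 1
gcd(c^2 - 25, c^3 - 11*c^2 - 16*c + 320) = c + 5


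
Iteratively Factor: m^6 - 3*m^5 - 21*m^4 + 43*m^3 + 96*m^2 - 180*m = (m)*(m^5 - 3*m^4 - 21*m^3 + 43*m^2 + 96*m - 180) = m*(m + 3)*(m^4 - 6*m^3 - 3*m^2 + 52*m - 60) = m*(m - 5)*(m + 3)*(m^3 - m^2 - 8*m + 12) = m*(m - 5)*(m - 2)*(m + 3)*(m^2 + m - 6) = m*(m - 5)*(m - 2)^2*(m + 3)*(m + 3)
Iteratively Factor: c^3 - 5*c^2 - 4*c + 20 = (c - 2)*(c^2 - 3*c - 10) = (c - 5)*(c - 2)*(c + 2)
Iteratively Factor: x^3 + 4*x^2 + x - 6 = (x + 2)*(x^2 + 2*x - 3) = (x + 2)*(x + 3)*(x - 1)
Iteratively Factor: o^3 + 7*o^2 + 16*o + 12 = (o + 3)*(o^2 + 4*o + 4) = (o + 2)*(o + 3)*(o + 2)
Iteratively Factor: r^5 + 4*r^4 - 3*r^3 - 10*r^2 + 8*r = (r - 1)*(r^4 + 5*r^3 + 2*r^2 - 8*r) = (r - 1)*(r + 2)*(r^3 + 3*r^2 - 4*r) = (r - 1)*(r + 2)*(r + 4)*(r^2 - r) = (r - 1)^2*(r + 2)*(r + 4)*(r)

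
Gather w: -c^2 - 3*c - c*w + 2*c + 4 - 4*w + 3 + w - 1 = -c^2 - c + w*(-c - 3) + 6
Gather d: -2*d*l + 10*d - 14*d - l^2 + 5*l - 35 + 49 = d*(-2*l - 4) - l^2 + 5*l + 14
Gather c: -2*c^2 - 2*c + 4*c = -2*c^2 + 2*c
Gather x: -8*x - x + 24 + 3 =27 - 9*x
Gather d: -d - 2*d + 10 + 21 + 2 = 33 - 3*d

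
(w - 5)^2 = w^2 - 10*w + 25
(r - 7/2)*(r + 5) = r^2 + 3*r/2 - 35/2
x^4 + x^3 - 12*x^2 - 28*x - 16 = (x - 4)*(x + 1)*(x + 2)^2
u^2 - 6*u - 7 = (u - 7)*(u + 1)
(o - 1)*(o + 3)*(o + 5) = o^3 + 7*o^2 + 7*o - 15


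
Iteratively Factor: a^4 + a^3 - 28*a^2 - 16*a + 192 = (a + 4)*(a^3 - 3*a^2 - 16*a + 48) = (a + 4)^2*(a^2 - 7*a + 12) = (a - 4)*(a + 4)^2*(a - 3)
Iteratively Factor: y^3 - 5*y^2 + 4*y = (y)*(y^2 - 5*y + 4) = y*(y - 4)*(y - 1)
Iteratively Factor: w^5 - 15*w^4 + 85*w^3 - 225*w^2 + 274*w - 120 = (w - 4)*(w^4 - 11*w^3 + 41*w^2 - 61*w + 30) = (w - 4)*(w - 3)*(w^3 - 8*w^2 + 17*w - 10) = (w - 5)*(w - 4)*(w - 3)*(w^2 - 3*w + 2) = (w - 5)*(w - 4)*(w - 3)*(w - 1)*(w - 2)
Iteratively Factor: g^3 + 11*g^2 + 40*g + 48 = (g + 3)*(g^2 + 8*g + 16) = (g + 3)*(g + 4)*(g + 4)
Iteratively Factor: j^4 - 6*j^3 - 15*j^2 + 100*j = (j + 4)*(j^3 - 10*j^2 + 25*j) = (j - 5)*(j + 4)*(j^2 - 5*j) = j*(j - 5)*(j + 4)*(j - 5)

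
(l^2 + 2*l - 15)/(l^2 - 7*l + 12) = (l + 5)/(l - 4)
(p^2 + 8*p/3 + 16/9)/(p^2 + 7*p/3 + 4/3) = (p + 4/3)/(p + 1)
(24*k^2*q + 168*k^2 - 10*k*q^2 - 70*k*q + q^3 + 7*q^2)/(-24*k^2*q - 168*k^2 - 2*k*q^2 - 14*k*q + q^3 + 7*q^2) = (-4*k + q)/(4*k + q)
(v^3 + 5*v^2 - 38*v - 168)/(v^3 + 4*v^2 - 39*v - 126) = (v + 4)/(v + 3)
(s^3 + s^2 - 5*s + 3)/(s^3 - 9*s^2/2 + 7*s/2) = 2*(s^2 + 2*s - 3)/(s*(2*s - 7))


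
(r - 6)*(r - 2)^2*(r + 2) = r^4 - 8*r^3 + 8*r^2 + 32*r - 48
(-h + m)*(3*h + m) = -3*h^2 + 2*h*m + m^2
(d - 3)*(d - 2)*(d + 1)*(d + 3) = d^4 - d^3 - 11*d^2 + 9*d + 18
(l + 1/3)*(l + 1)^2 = l^3 + 7*l^2/3 + 5*l/3 + 1/3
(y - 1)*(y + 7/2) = y^2 + 5*y/2 - 7/2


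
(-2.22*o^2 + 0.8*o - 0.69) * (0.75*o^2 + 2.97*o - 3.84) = -1.665*o^4 - 5.9934*o^3 + 10.3833*o^2 - 5.1213*o + 2.6496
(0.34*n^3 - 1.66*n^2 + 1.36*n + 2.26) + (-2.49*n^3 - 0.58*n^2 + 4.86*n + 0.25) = -2.15*n^3 - 2.24*n^2 + 6.22*n + 2.51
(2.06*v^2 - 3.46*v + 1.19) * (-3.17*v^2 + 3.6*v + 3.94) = -6.5302*v^4 + 18.3842*v^3 - 8.1119*v^2 - 9.3484*v + 4.6886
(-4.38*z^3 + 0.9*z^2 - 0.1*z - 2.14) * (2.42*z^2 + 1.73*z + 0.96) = -10.5996*z^5 - 5.3994*z^4 - 2.8898*z^3 - 4.4878*z^2 - 3.7982*z - 2.0544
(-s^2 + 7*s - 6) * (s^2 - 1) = -s^4 + 7*s^3 - 5*s^2 - 7*s + 6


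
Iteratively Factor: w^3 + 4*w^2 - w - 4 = (w + 1)*(w^2 + 3*w - 4) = (w - 1)*(w + 1)*(w + 4)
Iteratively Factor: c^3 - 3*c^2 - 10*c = (c - 5)*(c^2 + 2*c) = c*(c - 5)*(c + 2)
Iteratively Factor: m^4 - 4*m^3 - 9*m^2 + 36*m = (m)*(m^3 - 4*m^2 - 9*m + 36) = m*(m + 3)*(m^2 - 7*m + 12) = m*(m - 3)*(m + 3)*(m - 4)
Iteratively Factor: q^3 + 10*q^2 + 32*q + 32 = (q + 4)*(q^2 + 6*q + 8) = (q + 2)*(q + 4)*(q + 4)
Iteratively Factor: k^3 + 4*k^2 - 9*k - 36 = (k - 3)*(k^2 + 7*k + 12) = (k - 3)*(k + 4)*(k + 3)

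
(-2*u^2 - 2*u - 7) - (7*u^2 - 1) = -9*u^2 - 2*u - 6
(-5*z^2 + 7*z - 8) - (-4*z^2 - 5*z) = -z^2 + 12*z - 8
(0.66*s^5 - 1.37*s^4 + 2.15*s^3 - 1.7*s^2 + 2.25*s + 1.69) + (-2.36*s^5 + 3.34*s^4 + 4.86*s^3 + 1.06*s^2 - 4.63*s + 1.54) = -1.7*s^5 + 1.97*s^4 + 7.01*s^3 - 0.64*s^2 - 2.38*s + 3.23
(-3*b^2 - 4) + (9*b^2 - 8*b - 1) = 6*b^2 - 8*b - 5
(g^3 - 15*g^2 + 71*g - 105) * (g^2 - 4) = g^5 - 15*g^4 + 67*g^3 - 45*g^2 - 284*g + 420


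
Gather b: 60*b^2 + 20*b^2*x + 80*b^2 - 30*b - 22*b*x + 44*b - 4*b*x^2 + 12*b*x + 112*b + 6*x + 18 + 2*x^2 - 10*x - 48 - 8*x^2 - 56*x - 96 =b^2*(20*x + 140) + b*(-4*x^2 - 10*x + 126) - 6*x^2 - 60*x - 126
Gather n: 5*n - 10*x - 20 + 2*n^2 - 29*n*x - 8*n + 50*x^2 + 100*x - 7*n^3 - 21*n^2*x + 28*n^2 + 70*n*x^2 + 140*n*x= -7*n^3 + n^2*(30 - 21*x) + n*(70*x^2 + 111*x - 3) + 50*x^2 + 90*x - 20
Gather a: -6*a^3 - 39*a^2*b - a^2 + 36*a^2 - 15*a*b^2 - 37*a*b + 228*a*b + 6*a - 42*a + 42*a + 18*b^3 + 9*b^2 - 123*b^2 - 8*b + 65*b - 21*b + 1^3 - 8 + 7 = -6*a^3 + a^2*(35 - 39*b) + a*(-15*b^2 + 191*b + 6) + 18*b^3 - 114*b^2 + 36*b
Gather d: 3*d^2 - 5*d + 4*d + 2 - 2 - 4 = 3*d^2 - d - 4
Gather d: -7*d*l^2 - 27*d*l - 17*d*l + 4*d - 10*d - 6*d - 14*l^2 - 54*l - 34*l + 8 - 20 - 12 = d*(-7*l^2 - 44*l - 12) - 14*l^2 - 88*l - 24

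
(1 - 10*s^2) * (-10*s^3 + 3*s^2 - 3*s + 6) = 100*s^5 - 30*s^4 + 20*s^3 - 57*s^2 - 3*s + 6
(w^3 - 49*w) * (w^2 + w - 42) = w^5 + w^4 - 91*w^3 - 49*w^2 + 2058*w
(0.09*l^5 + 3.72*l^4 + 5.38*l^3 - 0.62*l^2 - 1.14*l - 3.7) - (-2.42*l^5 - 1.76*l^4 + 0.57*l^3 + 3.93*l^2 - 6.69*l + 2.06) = 2.51*l^5 + 5.48*l^4 + 4.81*l^3 - 4.55*l^2 + 5.55*l - 5.76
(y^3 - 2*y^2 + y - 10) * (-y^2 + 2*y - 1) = -y^5 + 4*y^4 - 6*y^3 + 14*y^2 - 21*y + 10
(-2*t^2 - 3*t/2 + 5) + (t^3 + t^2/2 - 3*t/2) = t^3 - 3*t^2/2 - 3*t + 5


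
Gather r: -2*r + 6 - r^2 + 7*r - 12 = -r^2 + 5*r - 6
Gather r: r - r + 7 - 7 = 0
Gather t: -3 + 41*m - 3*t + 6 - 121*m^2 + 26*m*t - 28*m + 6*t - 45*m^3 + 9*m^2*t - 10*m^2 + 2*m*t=-45*m^3 - 131*m^2 + 13*m + t*(9*m^2 + 28*m + 3) + 3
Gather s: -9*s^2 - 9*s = -9*s^2 - 9*s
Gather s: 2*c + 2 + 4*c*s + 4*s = 2*c + s*(4*c + 4) + 2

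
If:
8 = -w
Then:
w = -8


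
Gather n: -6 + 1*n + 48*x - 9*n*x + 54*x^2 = n*(1 - 9*x) + 54*x^2 + 48*x - 6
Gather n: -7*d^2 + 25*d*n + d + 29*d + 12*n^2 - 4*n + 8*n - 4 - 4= -7*d^2 + 30*d + 12*n^2 + n*(25*d + 4) - 8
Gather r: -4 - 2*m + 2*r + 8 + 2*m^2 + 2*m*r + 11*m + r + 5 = 2*m^2 + 9*m + r*(2*m + 3) + 9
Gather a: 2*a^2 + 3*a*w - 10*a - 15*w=2*a^2 + a*(3*w - 10) - 15*w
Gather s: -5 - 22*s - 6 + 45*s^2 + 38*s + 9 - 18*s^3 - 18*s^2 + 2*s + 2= -18*s^3 + 27*s^2 + 18*s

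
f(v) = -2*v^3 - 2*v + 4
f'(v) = -6*v^2 - 2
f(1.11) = -0.96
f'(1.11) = -9.39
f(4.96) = -249.97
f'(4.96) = -149.61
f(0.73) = 1.76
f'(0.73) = -5.20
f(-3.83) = 124.02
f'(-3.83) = -90.01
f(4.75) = -219.84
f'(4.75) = -137.38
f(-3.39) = 88.70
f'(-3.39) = -70.95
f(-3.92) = 132.31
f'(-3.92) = -94.20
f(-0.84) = 6.87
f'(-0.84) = -6.23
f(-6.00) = 448.00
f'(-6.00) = -218.00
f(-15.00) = 6784.00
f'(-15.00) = -1352.00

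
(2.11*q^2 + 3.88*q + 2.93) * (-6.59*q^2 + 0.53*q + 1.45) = -13.9049*q^4 - 24.4509*q^3 - 14.1928*q^2 + 7.1789*q + 4.2485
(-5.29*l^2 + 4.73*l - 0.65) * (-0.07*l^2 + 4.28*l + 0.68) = 0.3703*l^4 - 22.9723*l^3 + 16.6927*l^2 + 0.4344*l - 0.442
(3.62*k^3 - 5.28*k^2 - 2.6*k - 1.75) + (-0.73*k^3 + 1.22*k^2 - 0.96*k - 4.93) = 2.89*k^3 - 4.06*k^2 - 3.56*k - 6.68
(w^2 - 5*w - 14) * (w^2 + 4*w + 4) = w^4 - w^3 - 30*w^2 - 76*w - 56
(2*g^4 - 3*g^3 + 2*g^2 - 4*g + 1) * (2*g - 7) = 4*g^5 - 20*g^4 + 25*g^3 - 22*g^2 + 30*g - 7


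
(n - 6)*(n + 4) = n^2 - 2*n - 24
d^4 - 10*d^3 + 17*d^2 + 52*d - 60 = (d - 6)*(d - 5)*(d - 1)*(d + 2)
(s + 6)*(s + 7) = s^2 + 13*s + 42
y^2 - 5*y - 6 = (y - 6)*(y + 1)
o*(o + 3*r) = o^2 + 3*o*r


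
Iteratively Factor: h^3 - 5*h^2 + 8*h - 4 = (h - 2)*(h^2 - 3*h + 2) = (h - 2)^2*(h - 1)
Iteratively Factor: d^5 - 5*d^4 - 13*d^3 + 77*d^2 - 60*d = (d - 1)*(d^4 - 4*d^3 - 17*d^2 + 60*d) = d*(d - 1)*(d^3 - 4*d^2 - 17*d + 60) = d*(d - 5)*(d - 1)*(d^2 + d - 12) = d*(d - 5)*(d - 1)*(d + 4)*(d - 3)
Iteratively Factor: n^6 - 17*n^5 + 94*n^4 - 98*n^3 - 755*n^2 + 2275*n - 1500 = (n - 5)*(n^5 - 12*n^4 + 34*n^3 + 72*n^2 - 395*n + 300) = (n - 5)*(n - 1)*(n^4 - 11*n^3 + 23*n^2 + 95*n - 300) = (n - 5)*(n - 1)*(n + 3)*(n^3 - 14*n^2 + 65*n - 100) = (n - 5)^2*(n - 1)*(n + 3)*(n^2 - 9*n + 20) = (n - 5)^3*(n - 1)*(n + 3)*(n - 4)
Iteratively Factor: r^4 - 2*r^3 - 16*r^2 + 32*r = (r)*(r^3 - 2*r^2 - 16*r + 32) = r*(r - 4)*(r^2 + 2*r - 8) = r*(r - 4)*(r + 4)*(r - 2)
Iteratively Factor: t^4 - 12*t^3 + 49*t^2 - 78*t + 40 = (t - 2)*(t^3 - 10*t^2 + 29*t - 20) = (t - 2)*(t - 1)*(t^2 - 9*t + 20) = (t - 5)*(t - 2)*(t - 1)*(t - 4)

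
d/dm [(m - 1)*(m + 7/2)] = 2*m + 5/2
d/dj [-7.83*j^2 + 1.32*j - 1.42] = 1.32 - 15.66*j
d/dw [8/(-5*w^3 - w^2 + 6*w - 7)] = 8*(15*w^2 + 2*w - 6)/(5*w^3 + w^2 - 6*w + 7)^2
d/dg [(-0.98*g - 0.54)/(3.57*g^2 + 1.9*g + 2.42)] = (3.4986*g^2 + 3.8556*g - 1.3456)/(12.7449*g^4 + 13.566*g^3 + 20.8888*g^2 + 9.196*g + 5.8564)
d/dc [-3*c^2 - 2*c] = -6*c - 2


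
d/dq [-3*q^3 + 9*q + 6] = 9 - 9*q^2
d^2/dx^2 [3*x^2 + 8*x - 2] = 6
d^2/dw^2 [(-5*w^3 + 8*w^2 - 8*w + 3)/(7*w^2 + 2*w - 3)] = 2*(-629*w^3 + 1035*w^2 - 513*w + 99)/(343*w^6 + 294*w^5 - 357*w^4 - 244*w^3 + 153*w^2 + 54*w - 27)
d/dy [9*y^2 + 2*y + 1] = 18*y + 2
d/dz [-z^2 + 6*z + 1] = 6 - 2*z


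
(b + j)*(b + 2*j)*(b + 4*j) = b^3 + 7*b^2*j + 14*b*j^2 + 8*j^3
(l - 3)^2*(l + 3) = l^3 - 3*l^2 - 9*l + 27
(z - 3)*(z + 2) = z^2 - z - 6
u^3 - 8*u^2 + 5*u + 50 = (u - 5)^2*(u + 2)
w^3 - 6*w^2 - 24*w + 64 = (w - 8)*(w - 2)*(w + 4)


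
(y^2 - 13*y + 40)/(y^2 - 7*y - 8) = (y - 5)/(y + 1)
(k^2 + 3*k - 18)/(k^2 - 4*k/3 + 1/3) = 3*(k^2 + 3*k - 18)/(3*k^2 - 4*k + 1)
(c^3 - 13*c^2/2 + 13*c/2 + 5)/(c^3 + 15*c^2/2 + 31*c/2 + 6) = (c^2 - 7*c + 10)/(c^2 + 7*c + 12)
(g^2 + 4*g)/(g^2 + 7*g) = (g + 4)/(g + 7)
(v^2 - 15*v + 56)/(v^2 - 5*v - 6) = (-v^2 + 15*v - 56)/(-v^2 + 5*v + 6)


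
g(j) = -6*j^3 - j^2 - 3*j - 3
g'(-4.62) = -377.96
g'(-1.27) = -29.49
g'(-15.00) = -4023.00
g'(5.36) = -530.85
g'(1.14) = -28.67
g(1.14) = -16.61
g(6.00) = -1353.00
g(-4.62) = 581.18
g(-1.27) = 11.49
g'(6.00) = -663.00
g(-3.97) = 368.57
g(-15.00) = 20067.00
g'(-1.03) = -20.04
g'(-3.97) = -278.76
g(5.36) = -971.75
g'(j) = -18*j^2 - 2*j - 3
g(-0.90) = 3.26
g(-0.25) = -2.22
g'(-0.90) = -15.78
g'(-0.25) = -3.62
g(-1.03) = 5.59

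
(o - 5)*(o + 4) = o^2 - o - 20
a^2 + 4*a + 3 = (a + 1)*(a + 3)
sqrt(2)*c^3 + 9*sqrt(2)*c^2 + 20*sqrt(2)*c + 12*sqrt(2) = (c + 2)*(c + 6)*(sqrt(2)*c + sqrt(2))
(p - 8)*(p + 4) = p^2 - 4*p - 32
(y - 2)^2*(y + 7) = y^3 + 3*y^2 - 24*y + 28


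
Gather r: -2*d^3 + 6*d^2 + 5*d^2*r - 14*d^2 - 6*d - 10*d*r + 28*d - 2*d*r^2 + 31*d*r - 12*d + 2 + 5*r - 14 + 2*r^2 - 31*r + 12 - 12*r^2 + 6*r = -2*d^3 - 8*d^2 + 10*d + r^2*(-2*d - 10) + r*(5*d^2 + 21*d - 20)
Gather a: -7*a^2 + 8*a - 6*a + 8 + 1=-7*a^2 + 2*a + 9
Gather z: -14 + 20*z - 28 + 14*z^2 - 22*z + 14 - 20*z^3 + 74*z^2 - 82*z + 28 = -20*z^3 + 88*z^2 - 84*z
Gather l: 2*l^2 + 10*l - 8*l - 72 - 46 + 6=2*l^2 + 2*l - 112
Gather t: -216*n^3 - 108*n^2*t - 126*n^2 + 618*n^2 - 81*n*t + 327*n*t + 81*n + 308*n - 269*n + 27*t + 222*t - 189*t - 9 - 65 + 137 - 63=-216*n^3 + 492*n^2 + 120*n + t*(-108*n^2 + 246*n + 60)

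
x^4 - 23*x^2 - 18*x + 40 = (x - 5)*(x - 1)*(x + 2)*(x + 4)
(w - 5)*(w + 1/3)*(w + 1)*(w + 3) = w^4 - 2*w^3/3 - 52*w^2/3 - 62*w/3 - 5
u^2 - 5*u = u*(u - 5)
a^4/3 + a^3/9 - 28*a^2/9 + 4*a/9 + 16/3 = (a/3 + 1)*(a - 2)^2*(a + 4/3)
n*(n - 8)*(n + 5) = n^3 - 3*n^2 - 40*n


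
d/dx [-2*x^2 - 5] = -4*x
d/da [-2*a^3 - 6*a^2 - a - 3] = -6*a^2 - 12*a - 1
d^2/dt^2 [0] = 0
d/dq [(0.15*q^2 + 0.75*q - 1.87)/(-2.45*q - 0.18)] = (-0.3675*q^2 - 0.054*q - 4.7165)/(6.0025*q^2 + 0.882*q + 0.0324)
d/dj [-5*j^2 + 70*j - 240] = 70 - 10*j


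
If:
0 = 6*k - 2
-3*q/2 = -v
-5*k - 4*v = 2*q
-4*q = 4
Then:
No Solution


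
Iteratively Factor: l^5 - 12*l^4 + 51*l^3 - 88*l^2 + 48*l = (l)*(l^4 - 12*l^3 + 51*l^2 - 88*l + 48) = l*(l - 3)*(l^3 - 9*l^2 + 24*l - 16) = l*(l - 4)*(l - 3)*(l^2 - 5*l + 4) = l*(l - 4)*(l - 3)*(l - 1)*(l - 4)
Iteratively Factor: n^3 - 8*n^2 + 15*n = (n - 5)*(n^2 - 3*n) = n*(n - 5)*(n - 3)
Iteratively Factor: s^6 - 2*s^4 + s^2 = (s + 1)*(s^5 - s^4 - s^3 + s^2) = s*(s + 1)*(s^4 - s^3 - s^2 + s) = s*(s - 1)*(s + 1)*(s^3 - s) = s*(s - 1)^2*(s + 1)*(s^2 + s) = s^2*(s - 1)^2*(s + 1)*(s + 1)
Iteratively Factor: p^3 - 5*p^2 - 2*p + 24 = (p - 4)*(p^2 - p - 6) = (p - 4)*(p - 3)*(p + 2)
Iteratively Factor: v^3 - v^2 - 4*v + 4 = (v - 2)*(v^2 + v - 2) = (v - 2)*(v - 1)*(v + 2)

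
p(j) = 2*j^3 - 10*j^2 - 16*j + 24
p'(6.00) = 80.00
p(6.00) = 0.00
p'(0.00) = -16.00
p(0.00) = 24.00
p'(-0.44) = -6.04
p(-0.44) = 28.93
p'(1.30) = -31.86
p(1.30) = -9.31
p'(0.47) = -24.07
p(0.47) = 14.48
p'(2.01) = -31.96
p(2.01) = -32.32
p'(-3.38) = 120.15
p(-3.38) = -113.39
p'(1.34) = -32.03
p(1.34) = -10.58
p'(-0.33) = -8.75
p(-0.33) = 28.12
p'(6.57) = 111.59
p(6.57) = 54.42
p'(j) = 6*j^2 - 20*j - 16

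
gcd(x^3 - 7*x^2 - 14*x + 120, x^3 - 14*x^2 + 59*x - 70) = x - 5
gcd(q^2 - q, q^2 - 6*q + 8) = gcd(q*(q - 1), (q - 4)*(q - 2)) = 1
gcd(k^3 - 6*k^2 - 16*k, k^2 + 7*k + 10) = k + 2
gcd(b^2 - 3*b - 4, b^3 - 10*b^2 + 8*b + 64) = b - 4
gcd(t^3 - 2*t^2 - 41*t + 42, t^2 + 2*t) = 1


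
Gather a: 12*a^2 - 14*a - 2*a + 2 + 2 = 12*a^2 - 16*a + 4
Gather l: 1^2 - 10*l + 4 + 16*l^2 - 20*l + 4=16*l^2 - 30*l + 9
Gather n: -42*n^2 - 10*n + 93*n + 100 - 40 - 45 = -42*n^2 + 83*n + 15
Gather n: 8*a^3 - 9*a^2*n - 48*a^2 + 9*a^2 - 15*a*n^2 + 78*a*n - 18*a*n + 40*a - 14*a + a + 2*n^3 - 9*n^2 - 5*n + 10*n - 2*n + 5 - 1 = 8*a^3 - 39*a^2 + 27*a + 2*n^3 + n^2*(-15*a - 9) + n*(-9*a^2 + 60*a + 3) + 4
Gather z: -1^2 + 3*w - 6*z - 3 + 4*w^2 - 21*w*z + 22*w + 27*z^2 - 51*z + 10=4*w^2 + 25*w + 27*z^2 + z*(-21*w - 57) + 6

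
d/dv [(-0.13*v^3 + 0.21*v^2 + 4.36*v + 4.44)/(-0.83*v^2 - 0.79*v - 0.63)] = (0.1079*v^4 + 0.2054*v^3 + 3.6986*v^2 + 7.1058*v + 0.7608)/(0.6889*v^4 + 1.3114*v^3 + 1.6699*v^2 + 0.9954*v + 0.3969)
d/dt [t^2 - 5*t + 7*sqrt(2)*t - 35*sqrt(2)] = 2*t - 5 + 7*sqrt(2)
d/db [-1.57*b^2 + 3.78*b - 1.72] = 3.78 - 3.14*b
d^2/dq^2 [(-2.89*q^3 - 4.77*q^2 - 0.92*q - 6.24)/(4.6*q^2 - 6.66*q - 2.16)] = (5.6843418860808e-14*q^5 + 2.27373675443232e-13*q^4 - 645.007288*q^3 - 1326.045024*q^2 + 1011.263616*q - 695.599488)/(97.336*q^6 - 422.7768*q^5 + 474.99048*q^4 + 101.634264*q^3 - 223.039008*q^2 - 93.218688*q - 10.077696)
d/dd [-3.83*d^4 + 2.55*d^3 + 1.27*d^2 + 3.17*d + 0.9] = -15.32*d^3 + 7.65*d^2 + 2.54*d + 3.17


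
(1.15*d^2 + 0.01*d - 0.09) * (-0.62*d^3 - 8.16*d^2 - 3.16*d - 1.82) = -0.713*d^5 - 9.3902*d^4 - 3.6598*d^3 - 1.3902*d^2 + 0.2662*d + 0.1638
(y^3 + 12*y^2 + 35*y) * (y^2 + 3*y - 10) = y^5 + 15*y^4 + 61*y^3 - 15*y^2 - 350*y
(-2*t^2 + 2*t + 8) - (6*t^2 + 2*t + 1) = 7 - 8*t^2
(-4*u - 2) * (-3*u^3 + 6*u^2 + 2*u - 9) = 12*u^4 - 18*u^3 - 20*u^2 + 32*u + 18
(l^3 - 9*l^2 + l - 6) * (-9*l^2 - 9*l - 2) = -9*l^5 + 72*l^4 + 70*l^3 + 63*l^2 + 52*l + 12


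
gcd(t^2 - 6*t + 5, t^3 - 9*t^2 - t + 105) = t - 5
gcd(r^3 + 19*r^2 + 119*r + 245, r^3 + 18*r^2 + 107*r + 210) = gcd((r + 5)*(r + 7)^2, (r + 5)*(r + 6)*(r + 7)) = r^2 + 12*r + 35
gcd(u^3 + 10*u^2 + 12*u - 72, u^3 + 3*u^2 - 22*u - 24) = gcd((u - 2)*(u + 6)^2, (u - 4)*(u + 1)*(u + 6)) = u + 6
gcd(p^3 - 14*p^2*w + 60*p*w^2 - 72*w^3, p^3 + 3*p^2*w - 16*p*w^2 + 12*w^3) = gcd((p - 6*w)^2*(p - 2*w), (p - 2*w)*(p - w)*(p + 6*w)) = p - 2*w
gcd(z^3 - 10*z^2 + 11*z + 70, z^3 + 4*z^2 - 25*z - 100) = z - 5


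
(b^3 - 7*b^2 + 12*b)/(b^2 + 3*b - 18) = b*(b - 4)/(b + 6)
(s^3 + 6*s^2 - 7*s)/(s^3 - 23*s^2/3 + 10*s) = 3*(s^2 + 6*s - 7)/(3*s^2 - 23*s + 30)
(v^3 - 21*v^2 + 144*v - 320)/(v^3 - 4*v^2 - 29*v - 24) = (v^2 - 13*v + 40)/(v^2 + 4*v + 3)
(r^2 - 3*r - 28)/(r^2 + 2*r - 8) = (r - 7)/(r - 2)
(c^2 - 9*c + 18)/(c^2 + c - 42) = (c - 3)/(c + 7)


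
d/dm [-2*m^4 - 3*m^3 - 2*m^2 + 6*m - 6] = -8*m^3 - 9*m^2 - 4*m + 6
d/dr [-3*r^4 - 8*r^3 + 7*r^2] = 2*r*(-6*r^2 - 12*r + 7)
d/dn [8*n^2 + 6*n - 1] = 16*n + 6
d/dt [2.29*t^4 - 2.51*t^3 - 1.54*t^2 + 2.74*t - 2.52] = 9.16*t^3 - 7.53*t^2 - 3.08*t + 2.74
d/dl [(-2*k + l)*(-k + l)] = -3*k + 2*l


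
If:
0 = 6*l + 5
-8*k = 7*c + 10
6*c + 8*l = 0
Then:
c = 10/9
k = -20/9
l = -5/6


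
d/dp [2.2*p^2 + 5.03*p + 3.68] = 4.4*p + 5.03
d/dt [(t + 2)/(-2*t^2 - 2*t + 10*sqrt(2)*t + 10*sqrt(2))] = (-t^2 - t + 5*sqrt(2)*t + (t + 2)*(2*t - 5*sqrt(2) + 1) + 5*sqrt(2))/(2*(t^2 - 5*sqrt(2)*t + t - 5*sqrt(2))^2)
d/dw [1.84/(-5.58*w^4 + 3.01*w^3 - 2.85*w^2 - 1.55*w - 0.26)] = (41.0688*w^3 - 16.6152*w^2 + 10.488*w + 2.852)/(5.58*w^4 - 3.01*w^3 + 2.85*w^2 + 1.55*w + 0.26)^2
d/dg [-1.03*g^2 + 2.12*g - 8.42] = 2.12 - 2.06*g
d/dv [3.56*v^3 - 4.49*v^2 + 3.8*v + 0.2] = 10.68*v^2 - 8.98*v + 3.8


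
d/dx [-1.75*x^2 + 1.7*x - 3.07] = 1.7 - 3.5*x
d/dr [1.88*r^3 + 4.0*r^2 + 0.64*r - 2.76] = 5.64*r^2 + 8.0*r + 0.64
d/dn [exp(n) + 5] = exp(n)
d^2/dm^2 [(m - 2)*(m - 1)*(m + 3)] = 6*m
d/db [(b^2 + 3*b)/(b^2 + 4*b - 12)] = (b^2 - 24*b - 36)/(b^4 + 8*b^3 - 8*b^2 - 96*b + 144)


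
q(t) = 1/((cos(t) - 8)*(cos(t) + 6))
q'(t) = sin(t)/((cos(t) - 8)*(cos(t) + 6)^2) + sin(t)/((cos(t) - 8)^2*(cos(t) + 6)) = 2*(cos(t) - 1)*sin(t)/((cos(t) - 8)^2*(cos(t) + 6)^2)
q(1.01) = -0.02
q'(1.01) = -0.00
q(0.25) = -0.02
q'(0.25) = -0.00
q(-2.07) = -0.02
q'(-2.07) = 0.00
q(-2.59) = -0.02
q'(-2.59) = 0.00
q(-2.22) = -0.02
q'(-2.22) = 0.00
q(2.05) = -0.02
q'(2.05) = -0.00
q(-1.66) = -0.02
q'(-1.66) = 0.00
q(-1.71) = -0.02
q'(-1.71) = 0.00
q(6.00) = -0.02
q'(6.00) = 0.00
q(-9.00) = -0.02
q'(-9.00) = 0.00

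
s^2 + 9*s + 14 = (s + 2)*(s + 7)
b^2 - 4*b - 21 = (b - 7)*(b + 3)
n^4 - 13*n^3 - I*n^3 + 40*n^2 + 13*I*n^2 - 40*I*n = n*(n - 8)*(n - 5)*(n - I)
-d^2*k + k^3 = k*(-d + k)*(d + k)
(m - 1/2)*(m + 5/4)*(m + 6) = m^3 + 27*m^2/4 + 31*m/8 - 15/4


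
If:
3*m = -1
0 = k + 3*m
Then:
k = 1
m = -1/3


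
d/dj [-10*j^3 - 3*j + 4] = -30*j^2 - 3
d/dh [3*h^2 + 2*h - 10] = 6*h + 2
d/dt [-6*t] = -6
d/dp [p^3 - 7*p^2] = p*(3*p - 14)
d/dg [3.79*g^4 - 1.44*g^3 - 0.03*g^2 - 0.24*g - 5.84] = 15.16*g^3 - 4.32*g^2 - 0.06*g - 0.24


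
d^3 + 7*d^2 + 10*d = d*(d + 2)*(d + 5)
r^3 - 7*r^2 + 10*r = r*(r - 5)*(r - 2)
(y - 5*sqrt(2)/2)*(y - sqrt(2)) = y^2 - 7*sqrt(2)*y/2 + 5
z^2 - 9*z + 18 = (z - 6)*(z - 3)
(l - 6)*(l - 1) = l^2 - 7*l + 6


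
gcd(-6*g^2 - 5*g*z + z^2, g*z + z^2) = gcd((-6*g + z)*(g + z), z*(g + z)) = g + z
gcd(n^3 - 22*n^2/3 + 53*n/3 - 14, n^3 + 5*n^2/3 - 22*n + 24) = n - 3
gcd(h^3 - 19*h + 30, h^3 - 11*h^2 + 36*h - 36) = h^2 - 5*h + 6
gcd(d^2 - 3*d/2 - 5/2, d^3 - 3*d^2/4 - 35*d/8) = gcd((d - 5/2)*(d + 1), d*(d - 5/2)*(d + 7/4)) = d - 5/2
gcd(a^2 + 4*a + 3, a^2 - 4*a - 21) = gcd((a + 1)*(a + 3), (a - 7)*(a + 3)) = a + 3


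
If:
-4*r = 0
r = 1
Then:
No Solution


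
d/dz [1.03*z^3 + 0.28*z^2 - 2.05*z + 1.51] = 3.09*z^2 + 0.56*z - 2.05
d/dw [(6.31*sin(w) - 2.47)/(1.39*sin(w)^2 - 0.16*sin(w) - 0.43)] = (-8.7709*sin(w)^2 + 6.8666*sin(w) - 3.1085)*cos(w)/(1.9321*sin(w)^4 - 0.4448*sin(w)^3 - 1.1698*sin(w)^2 + 0.1376*sin(w) + 0.1849)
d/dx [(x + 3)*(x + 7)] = 2*x + 10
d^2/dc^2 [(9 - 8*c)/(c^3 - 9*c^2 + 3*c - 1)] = 6*(-3*(8*c - 9)*(c^2 - 6*c + 1)^2 + (8*c^2 - 48*c + (c - 3)*(8*c - 9) + 8)*(c^3 - 9*c^2 + 3*c - 1))/(c^3 - 9*c^2 + 3*c - 1)^3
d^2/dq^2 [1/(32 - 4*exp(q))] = (-exp(q) - 8)*exp(q)/(4*(exp(q) - 8)^3)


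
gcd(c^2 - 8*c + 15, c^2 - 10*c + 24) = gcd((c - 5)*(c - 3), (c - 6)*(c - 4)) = 1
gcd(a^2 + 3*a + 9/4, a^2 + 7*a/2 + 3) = a + 3/2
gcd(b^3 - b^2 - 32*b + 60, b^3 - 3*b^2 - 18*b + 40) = b^2 - 7*b + 10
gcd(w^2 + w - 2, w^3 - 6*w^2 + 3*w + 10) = 1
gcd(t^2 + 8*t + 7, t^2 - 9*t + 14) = 1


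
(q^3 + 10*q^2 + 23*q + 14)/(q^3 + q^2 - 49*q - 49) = (q + 2)/(q - 7)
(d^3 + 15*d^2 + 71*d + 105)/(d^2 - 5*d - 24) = (d^2 + 12*d + 35)/(d - 8)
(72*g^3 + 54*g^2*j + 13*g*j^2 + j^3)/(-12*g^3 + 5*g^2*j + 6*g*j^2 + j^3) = (-6*g - j)/(g - j)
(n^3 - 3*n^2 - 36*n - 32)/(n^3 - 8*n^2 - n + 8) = (n + 4)/(n - 1)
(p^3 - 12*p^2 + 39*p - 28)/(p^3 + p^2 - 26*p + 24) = (p - 7)/(p + 6)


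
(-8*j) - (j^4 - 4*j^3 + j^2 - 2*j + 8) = -j^4 + 4*j^3 - j^2 - 6*j - 8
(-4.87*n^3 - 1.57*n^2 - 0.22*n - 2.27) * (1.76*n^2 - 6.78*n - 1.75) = -8.5712*n^5 + 30.2554*n^4 + 18.7799*n^3 + 0.2439*n^2 + 15.7756*n + 3.9725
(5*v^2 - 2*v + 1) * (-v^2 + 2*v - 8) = -5*v^4 + 12*v^3 - 45*v^2 + 18*v - 8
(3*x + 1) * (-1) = -3*x - 1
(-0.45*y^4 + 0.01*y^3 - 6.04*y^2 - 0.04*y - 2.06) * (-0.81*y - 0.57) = 0.3645*y^5 + 0.2484*y^4 + 4.8867*y^3 + 3.4752*y^2 + 1.6914*y + 1.1742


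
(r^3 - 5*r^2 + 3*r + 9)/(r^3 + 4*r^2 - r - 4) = (r^2 - 6*r + 9)/(r^2 + 3*r - 4)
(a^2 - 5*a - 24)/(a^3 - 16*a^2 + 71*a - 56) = (a + 3)/(a^2 - 8*a + 7)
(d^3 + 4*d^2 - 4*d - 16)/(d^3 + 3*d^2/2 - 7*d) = 2*(d^2 + 6*d + 8)/(d*(2*d + 7))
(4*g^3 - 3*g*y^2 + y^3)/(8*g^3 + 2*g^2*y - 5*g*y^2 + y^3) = (-2*g + y)/(-4*g + y)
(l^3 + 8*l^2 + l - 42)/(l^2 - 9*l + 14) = (l^2 + 10*l + 21)/(l - 7)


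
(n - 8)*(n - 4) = n^2 - 12*n + 32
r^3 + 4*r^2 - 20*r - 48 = (r - 4)*(r + 2)*(r + 6)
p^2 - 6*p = p*(p - 6)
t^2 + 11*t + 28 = (t + 4)*(t + 7)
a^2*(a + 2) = a^3 + 2*a^2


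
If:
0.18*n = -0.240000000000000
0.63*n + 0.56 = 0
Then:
No Solution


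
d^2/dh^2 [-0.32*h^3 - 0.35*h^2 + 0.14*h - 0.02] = -1.92*h - 0.7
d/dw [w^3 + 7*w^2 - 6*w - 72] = 3*w^2 + 14*w - 6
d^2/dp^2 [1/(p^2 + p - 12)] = 2*(-p^2 - p + (2*p + 1)^2 + 12)/(p^2 + p - 12)^3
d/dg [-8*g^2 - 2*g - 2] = -16*g - 2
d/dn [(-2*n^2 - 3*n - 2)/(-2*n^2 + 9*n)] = 2*(-12*n^2 - 4*n + 9)/(n^2*(4*n^2 - 36*n + 81))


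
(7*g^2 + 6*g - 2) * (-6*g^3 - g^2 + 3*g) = -42*g^5 - 43*g^4 + 27*g^3 + 20*g^2 - 6*g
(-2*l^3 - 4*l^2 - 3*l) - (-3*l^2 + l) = -2*l^3 - l^2 - 4*l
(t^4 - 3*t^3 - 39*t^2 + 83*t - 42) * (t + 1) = t^5 - 2*t^4 - 42*t^3 + 44*t^2 + 41*t - 42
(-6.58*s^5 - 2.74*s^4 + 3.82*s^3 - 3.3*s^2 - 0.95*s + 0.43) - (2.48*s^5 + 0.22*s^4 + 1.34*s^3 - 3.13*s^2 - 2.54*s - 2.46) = -9.06*s^5 - 2.96*s^4 + 2.48*s^3 - 0.17*s^2 + 1.59*s + 2.89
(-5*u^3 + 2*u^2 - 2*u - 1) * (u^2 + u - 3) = -5*u^5 - 3*u^4 + 15*u^3 - 9*u^2 + 5*u + 3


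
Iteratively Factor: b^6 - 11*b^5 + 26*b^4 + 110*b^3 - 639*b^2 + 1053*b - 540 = (b - 3)*(b^5 - 8*b^4 + 2*b^3 + 116*b^2 - 291*b + 180) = (b - 5)*(b - 3)*(b^4 - 3*b^3 - 13*b^2 + 51*b - 36) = (b - 5)*(b - 3)^2*(b^3 - 13*b + 12) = (b - 5)*(b - 3)^3*(b^2 + 3*b - 4) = (b - 5)*(b - 3)^3*(b + 4)*(b - 1)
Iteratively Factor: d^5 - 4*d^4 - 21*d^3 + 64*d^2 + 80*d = (d - 5)*(d^4 + d^3 - 16*d^2 - 16*d) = (d - 5)*(d + 4)*(d^3 - 3*d^2 - 4*d) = (d - 5)*(d + 1)*(d + 4)*(d^2 - 4*d) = d*(d - 5)*(d + 1)*(d + 4)*(d - 4)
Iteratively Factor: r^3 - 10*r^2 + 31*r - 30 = (r - 2)*(r^2 - 8*r + 15) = (r - 3)*(r - 2)*(r - 5)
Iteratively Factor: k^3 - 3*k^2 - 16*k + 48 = (k - 4)*(k^2 + k - 12) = (k - 4)*(k - 3)*(k + 4)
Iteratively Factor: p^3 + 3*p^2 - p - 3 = (p + 1)*(p^2 + 2*p - 3) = (p - 1)*(p + 1)*(p + 3)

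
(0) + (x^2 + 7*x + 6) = x^2 + 7*x + 6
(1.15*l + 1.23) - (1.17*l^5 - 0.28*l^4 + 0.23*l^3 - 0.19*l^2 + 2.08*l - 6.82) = -1.17*l^5 + 0.28*l^4 - 0.23*l^3 + 0.19*l^2 - 0.93*l + 8.05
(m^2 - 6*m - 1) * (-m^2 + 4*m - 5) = -m^4 + 10*m^3 - 28*m^2 + 26*m + 5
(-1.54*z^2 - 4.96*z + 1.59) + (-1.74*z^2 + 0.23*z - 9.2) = -3.28*z^2 - 4.73*z - 7.61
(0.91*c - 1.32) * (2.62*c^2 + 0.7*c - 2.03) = 2.3842*c^3 - 2.8214*c^2 - 2.7713*c + 2.6796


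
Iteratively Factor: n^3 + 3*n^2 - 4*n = (n + 4)*(n^2 - n) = (n - 1)*(n + 4)*(n)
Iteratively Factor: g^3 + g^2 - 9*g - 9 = (g - 3)*(g^2 + 4*g + 3) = (g - 3)*(g + 1)*(g + 3)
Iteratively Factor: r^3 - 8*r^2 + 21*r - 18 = (r - 3)*(r^2 - 5*r + 6) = (r - 3)^2*(r - 2)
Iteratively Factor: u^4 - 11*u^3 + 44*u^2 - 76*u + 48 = (u - 2)*(u^3 - 9*u^2 + 26*u - 24) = (u - 4)*(u - 2)*(u^2 - 5*u + 6) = (u - 4)*(u - 2)^2*(u - 3)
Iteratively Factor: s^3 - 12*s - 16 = (s + 2)*(s^2 - 2*s - 8) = (s - 4)*(s + 2)*(s + 2)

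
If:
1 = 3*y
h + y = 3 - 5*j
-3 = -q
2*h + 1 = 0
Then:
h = -1/2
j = 19/30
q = 3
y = 1/3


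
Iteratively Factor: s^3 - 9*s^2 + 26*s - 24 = (s - 2)*(s^2 - 7*s + 12) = (s - 3)*(s - 2)*(s - 4)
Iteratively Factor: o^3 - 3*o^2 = (o - 3)*(o^2) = o*(o - 3)*(o)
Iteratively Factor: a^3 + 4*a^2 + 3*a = (a + 1)*(a^2 + 3*a) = (a + 1)*(a + 3)*(a)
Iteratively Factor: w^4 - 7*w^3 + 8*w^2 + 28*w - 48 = (w - 4)*(w^3 - 3*w^2 - 4*w + 12) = (w - 4)*(w - 3)*(w^2 - 4) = (w - 4)*(w - 3)*(w - 2)*(w + 2)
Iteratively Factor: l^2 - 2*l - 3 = (l + 1)*(l - 3)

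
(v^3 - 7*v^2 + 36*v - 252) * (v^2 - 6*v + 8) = v^5 - 13*v^4 + 86*v^3 - 524*v^2 + 1800*v - 2016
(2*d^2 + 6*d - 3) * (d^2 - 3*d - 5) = 2*d^4 - 31*d^2 - 21*d + 15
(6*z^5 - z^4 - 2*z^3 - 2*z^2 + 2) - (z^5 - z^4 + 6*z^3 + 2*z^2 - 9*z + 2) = 5*z^5 - 8*z^3 - 4*z^2 + 9*z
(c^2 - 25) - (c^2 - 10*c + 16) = 10*c - 41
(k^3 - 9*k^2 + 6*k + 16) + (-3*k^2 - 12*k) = k^3 - 12*k^2 - 6*k + 16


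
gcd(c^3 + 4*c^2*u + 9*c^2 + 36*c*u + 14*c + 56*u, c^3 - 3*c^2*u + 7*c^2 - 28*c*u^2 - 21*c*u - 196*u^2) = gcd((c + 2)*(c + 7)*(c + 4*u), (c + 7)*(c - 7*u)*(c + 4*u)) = c^2 + 4*c*u + 7*c + 28*u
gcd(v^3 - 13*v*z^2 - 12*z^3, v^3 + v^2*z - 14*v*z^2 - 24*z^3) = -v^2 + v*z + 12*z^2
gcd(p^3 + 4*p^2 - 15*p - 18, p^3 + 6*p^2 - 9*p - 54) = p^2 + 3*p - 18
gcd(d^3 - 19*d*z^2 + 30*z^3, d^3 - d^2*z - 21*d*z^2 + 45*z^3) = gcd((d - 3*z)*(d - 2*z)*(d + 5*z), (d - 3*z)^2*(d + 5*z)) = -d^2 - 2*d*z + 15*z^2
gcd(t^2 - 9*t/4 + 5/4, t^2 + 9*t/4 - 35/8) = t - 5/4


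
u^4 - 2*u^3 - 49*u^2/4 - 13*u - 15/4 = (u - 5)*(u + 1/2)*(u + 1)*(u + 3/2)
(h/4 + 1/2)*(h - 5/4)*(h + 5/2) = h^3/4 + 13*h^2/16 - 5*h/32 - 25/16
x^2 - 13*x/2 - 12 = (x - 8)*(x + 3/2)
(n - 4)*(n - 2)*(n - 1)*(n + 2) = n^4 - 5*n^3 + 20*n - 16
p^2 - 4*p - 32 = (p - 8)*(p + 4)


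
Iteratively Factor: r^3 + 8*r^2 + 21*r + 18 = (r + 3)*(r^2 + 5*r + 6) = (r + 2)*(r + 3)*(r + 3)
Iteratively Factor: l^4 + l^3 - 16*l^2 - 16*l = (l + 1)*(l^3 - 16*l) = (l - 4)*(l + 1)*(l^2 + 4*l) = l*(l - 4)*(l + 1)*(l + 4)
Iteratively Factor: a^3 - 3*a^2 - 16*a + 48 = (a - 4)*(a^2 + a - 12) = (a - 4)*(a - 3)*(a + 4)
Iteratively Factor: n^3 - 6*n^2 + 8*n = (n)*(n^2 - 6*n + 8) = n*(n - 4)*(n - 2)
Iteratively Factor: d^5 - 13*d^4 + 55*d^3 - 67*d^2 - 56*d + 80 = (d - 4)*(d^4 - 9*d^3 + 19*d^2 + 9*d - 20) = (d - 4)^2*(d^3 - 5*d^2 - d + 5) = (d - 5)*(d - 4)^2*(d^2 - 1) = (d - 5)*(d - 4)^2*(d + 1)*(d - 1)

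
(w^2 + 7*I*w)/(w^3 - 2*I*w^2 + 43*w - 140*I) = w/(w^2 - 9*I*w - 20)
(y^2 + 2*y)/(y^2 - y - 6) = y/(y - 3)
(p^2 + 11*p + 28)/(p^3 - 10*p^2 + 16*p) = (p^2 + 11*p + 28)/(p*(p^2 - 10*p + 16))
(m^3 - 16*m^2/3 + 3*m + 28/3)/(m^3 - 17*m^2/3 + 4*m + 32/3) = (3*m - 7)/(3*m - 8)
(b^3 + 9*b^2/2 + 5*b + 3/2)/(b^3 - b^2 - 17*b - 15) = (b + 1/2)/(b - 5)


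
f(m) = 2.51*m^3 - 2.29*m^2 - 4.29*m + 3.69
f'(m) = 7.53*m^2 - 4.58*m - 4.29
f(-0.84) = 4.19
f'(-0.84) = 4.87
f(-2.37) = -32.42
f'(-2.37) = 48.86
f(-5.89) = -563.37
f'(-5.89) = 283.92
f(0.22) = 2.66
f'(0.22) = -4.93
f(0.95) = -0.30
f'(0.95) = -1.85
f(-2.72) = -52.09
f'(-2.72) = 63.88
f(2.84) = 30.53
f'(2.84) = 43.44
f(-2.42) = -34.91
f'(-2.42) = 50.89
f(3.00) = 37.98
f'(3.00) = 49.74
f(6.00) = 437.67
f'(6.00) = 239.31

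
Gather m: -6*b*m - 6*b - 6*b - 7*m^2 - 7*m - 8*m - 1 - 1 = -12*b - 7*m^2 + m*(-6*b - 15) - 2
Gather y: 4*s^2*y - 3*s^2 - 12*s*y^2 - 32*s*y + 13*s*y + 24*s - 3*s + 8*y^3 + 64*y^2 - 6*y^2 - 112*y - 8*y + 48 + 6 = -3*s^2 + 21*s + 8*y^3 + y^2*(58 - 12*s) + y*(4*s^2 - 19*s - 120) + 54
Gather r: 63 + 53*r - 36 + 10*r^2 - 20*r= 10*r^2 + 33*r + 27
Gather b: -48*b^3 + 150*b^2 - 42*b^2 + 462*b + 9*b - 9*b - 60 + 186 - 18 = -48*b^3 + 108*b^2 + 462*b + 108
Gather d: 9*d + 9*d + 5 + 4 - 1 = 18*d + 8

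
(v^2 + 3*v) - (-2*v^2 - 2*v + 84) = 3*v^2 + 5*v - 84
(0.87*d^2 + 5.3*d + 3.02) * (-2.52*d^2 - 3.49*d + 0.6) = -2.1924*d^4 - 16.3923*d^3 - 25.5854*d^2 - 7.3598*d + 1.812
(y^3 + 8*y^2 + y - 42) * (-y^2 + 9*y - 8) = -y^5 + y^4 + 63*y^3 - 13*y^2 - 386*y + 336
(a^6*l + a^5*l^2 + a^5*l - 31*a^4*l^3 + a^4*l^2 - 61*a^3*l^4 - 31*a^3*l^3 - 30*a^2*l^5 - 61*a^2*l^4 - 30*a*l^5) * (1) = a^6*l + a^5*l^2 + a^5*l - 31*a^4*l^3 + a^4*l^2 - 61*a^3*l^4 - 31*a^3*l^3 - 30*a^2*l^5 - 61*a^2*l^4 - 30*a*l^5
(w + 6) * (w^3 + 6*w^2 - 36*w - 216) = w^4 + 12*w^3 - 432*w - 1296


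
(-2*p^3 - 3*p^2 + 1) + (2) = -2*p^3 - 3*p^2 + 3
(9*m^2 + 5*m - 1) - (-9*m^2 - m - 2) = 18*m^2 + 6*m + 1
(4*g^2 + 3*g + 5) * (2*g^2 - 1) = 8*g^4 + 6*g^3 + 6*g^2 - 3*g - 5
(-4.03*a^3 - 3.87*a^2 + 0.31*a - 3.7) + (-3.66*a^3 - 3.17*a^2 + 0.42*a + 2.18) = -7.69*a^3 - 7.04*a^2 + 0.73*a - 1.52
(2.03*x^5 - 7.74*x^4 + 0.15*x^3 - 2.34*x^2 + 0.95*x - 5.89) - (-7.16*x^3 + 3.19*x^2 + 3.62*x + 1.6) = 2.03*x^5 - 7.74*x^4 + 7.31*x^3 - 5.53*x^2 - 2.67*x - 7.49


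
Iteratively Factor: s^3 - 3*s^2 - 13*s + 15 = (s - 1)*(s^2 - 2*s - 15) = (s - 5)*(s - 1)*(s + 3)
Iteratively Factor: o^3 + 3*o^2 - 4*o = (o)*(o^2 + 3*o - 4) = o*(o + 4)*(o - 1)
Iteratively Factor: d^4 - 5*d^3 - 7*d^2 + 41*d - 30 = (d - 1)*(d^3 - 4*d^2 - 11*d + 30) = (d - 1)*(d + 3)*(d^2 - 7*d + 10) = (d - 2)*(d - 1)*(d + 3)*(d - 5)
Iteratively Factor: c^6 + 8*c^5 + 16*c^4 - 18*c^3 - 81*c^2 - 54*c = (c)*(c^5 + 8*c^4 + 16*c^3 - 18*c^2 - 81*c - 54) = c*(c + 3)*(c^4 + 5*c^3 + c^2 - 21*c - 18) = c*(c - 2)*(c + 3)*(c^3 + 7*c^2 + 15*c + 9) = c*(c - 2)*(c + 3)^2*(c^2 + 4*c + 3) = c*(c - 2)*(c + 3)^3*(c + 1)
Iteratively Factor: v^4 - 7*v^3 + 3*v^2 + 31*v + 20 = (v - 5)*(v^3 - 2*v^2 - 7*v - 4) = (v - 5)*(v + 1)*(v^2 - 3*v - 4) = (v - 5)*(v + 1)^2*(v - 4)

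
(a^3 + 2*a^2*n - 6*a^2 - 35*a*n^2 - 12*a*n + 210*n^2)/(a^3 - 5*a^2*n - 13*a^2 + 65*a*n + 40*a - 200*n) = (a^2 + 7*a*n - 6*a - 42*n)/(a^2 - 13*a + 40)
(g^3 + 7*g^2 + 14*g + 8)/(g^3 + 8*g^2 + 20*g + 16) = (g + 1)/(g + 2)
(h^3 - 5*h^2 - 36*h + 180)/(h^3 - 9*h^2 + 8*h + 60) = (h + 6)/(h + 2)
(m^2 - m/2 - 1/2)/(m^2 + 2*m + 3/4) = 2*(m - 1)/(2*m + 3)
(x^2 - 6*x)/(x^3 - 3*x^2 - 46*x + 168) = x/(x^2 + 3*x - 28)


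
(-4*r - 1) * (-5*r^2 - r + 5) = 20*r^3 + 9*r^2 - 19*r - 5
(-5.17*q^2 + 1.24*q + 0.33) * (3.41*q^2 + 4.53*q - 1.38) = -17.6297*q^4 - 19.1917*q^3 + 13.8771*q^2 - 0.2163*q - 0.4554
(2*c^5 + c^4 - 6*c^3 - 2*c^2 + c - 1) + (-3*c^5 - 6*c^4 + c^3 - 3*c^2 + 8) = -c^5 - 5*c^4 - 5*c^3 - 5*c^2 + c + 7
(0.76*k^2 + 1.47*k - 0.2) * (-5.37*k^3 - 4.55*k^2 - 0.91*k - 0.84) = -4.0812*k^5 - 11.3519*k^4 - 6.3061*k^3 - 1.0661*k^2 - 1.0528*k + 0.168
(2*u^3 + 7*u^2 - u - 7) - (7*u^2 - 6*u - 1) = 2*u^3 + 5*u - 6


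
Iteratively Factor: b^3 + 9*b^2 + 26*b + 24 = (b + 3)*(b^2 + 6*b + 8) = (b + 2)*(b + 3)*(b + 4)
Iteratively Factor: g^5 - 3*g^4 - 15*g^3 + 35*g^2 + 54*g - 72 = (g - 1)*(g^4 - 2*g^3 - 17*g^2 + 18*g + 72) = (g - 4)*(g - 1)*(g^3 + 2*g^2 - 9*g - 18) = (g - 4)*(g - 1)*(g + 2)*(g^2 - 9) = (g - 4)*(g - 1)*(g + 2)*(g + 3)*(g - 3)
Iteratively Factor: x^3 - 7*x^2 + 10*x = (x - 5)*(x^2 - 2*x) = (x - 5)*(x - 2)*(x)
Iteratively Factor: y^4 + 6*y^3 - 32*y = (y)*(y^3 + 6*y^2 - 32) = y*(y + 4)*(y^2 + 2*y - 8) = y*(y + 4)^2*(y - 2)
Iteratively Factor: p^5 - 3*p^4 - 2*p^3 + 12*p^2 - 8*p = (p + 2)*(p^4 - 5*p^3 + 8*p^2 - 4*p) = p*(p + 2)*(p^3 - 5*p^2 + 8*p - 4) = p*(p - 1)*(p + 2)*(p^2 - 4*p + 4) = p*(p - 2)*(p - 1)*(p + 2)*(p - 2)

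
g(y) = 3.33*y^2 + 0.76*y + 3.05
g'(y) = 6.66*y + 0.76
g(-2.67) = 24.76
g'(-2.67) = -17.02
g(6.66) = 155.82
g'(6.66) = 45.12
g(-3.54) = 42.09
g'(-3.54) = -22.82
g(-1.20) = 6.93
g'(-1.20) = -7.23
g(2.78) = 30.90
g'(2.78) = 19.27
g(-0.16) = 3.01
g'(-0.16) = -0.31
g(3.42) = 44.60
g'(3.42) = 23.54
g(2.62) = 27.90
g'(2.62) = 18.21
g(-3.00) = 30.74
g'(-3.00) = -19.22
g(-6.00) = 118.37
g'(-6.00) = -39.20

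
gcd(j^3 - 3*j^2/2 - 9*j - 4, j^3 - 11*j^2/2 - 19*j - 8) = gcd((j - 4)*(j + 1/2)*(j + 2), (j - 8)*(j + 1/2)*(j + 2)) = j^2 + 5*j/2 + 1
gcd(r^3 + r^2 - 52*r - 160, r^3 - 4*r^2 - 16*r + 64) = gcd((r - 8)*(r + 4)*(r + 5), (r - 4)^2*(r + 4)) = r + 4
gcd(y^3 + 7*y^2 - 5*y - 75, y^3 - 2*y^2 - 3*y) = y - 3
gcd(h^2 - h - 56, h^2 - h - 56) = h^2 - h - 56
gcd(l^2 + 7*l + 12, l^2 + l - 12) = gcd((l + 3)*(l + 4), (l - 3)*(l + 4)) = l + 4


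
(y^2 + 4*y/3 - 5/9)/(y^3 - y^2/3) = (y + 5/3)/y^2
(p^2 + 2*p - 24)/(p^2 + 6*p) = (p - 4)/p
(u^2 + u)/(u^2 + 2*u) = (u + 1)/(u + 2)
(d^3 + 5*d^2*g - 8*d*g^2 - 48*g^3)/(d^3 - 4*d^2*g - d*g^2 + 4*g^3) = (d^3 + 5*d^2*g - 8*d*g^2 - 48*g^3)/(d^3 - 4*d^2*g - d*g^2 + 4*g^3)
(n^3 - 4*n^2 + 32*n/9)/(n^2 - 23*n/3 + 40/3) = n*(3*n - 4)/(3*(n - 5))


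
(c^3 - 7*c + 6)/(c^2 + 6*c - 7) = (c^2 + c - 6)/(c + 7)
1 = 1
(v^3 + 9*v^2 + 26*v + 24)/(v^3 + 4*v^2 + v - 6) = (v + 4)/(v - 1)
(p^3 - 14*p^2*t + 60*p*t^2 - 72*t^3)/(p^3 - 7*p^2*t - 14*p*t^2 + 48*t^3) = (p^2 - 12*p*t + 36*t^2)/(p^2 - 5*p*t - 24*t^2)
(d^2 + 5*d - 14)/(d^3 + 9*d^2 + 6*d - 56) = 1/(d + 4)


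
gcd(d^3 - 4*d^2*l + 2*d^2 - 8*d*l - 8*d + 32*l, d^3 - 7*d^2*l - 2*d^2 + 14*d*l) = d - 2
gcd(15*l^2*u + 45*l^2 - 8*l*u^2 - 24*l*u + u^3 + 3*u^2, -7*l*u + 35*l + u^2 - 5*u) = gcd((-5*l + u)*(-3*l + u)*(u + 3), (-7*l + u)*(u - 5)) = 1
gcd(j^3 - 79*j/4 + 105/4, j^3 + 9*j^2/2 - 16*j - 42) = j - 7/2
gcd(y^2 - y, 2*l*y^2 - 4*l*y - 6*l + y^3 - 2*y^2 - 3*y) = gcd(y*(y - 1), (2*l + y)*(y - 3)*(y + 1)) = 1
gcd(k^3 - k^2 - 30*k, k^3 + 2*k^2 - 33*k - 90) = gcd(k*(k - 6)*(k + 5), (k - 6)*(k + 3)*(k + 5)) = k^2 - k - 30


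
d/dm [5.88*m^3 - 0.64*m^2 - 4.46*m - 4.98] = 17.64*m^2 - 1.28*m - 4.46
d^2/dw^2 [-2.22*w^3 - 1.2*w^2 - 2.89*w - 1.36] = -13.32*w - 2.4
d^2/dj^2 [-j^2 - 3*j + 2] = -2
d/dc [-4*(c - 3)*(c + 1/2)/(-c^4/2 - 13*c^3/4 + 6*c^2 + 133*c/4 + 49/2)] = 8*(-8*c^5 + 4*c^4 + 154*c^3 - 269*c^2 - 536*c + 91)/(4*c^8 + 52*c^7 + 73*c^6 - 1156*c^5 - 3274*c^4 + 3836*c^3 + 22393*c^2 + 26068*c + 9604)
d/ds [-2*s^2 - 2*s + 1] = -4*s - 2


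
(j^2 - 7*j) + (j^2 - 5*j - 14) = 2*j^2 - 12*j - 14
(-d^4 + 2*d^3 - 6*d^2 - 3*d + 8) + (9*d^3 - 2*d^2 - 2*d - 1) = -d^4 + 11*d^3 - 8*d^2 - 5*d + 7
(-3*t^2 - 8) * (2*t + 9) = -6*t^3 - 27*t^2 - 16*t - 72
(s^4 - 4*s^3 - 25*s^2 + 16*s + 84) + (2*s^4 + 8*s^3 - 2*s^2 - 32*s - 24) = 3*s^4 + 4*s^3 - 27*s^2 - 16*s + 60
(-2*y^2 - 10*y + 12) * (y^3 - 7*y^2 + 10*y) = -2*y^5 + 4*y^4 + 62*y^3 - 184*y^2 + 120*y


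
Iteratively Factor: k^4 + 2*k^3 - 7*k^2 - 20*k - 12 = (k + 2)*(k^3 - 7*k - 6) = (k + 1)*(k + 2)*(k^2 - k - 6) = (k + 1)*(k + 2)^2*(k - 3)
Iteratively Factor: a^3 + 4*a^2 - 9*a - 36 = (a - 3)*(a^2 + 7*a + 12) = (a - 3)*(a + 4)*(a + 3)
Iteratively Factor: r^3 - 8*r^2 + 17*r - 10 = (r - 1)*(r^2 - 7*r + 10) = (r - 5)*(r - 1)*(r - 2)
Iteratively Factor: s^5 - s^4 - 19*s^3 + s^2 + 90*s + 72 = (s + 3)*(s^4 - 4*s^3 - 7*s^2 + 22*s + 24) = (s + 2)*(s + 3)*(s^3 - 6*s^2 + 5*s + 12) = (s - 4)*(s + 2)*(s + 3)*(s^2 - 2*s - 3) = (s - 4)*(s + 1)*(s + 2)*(s + 3)*(s - 3)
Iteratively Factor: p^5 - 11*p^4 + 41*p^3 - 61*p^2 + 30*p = (p - 1)*(p^4 - 10*p^3 + 31*p^2 - 30*p) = (p - 5)*(p - 1)*(p^3 - 5*p^2 + 6*p) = p*(p - 5)*(p - 1)*(p^2 - 5*p + 6) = p*(p - 5)*(p - 2)*(p - 1)*(p - 3)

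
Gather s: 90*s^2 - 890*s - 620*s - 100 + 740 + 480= 90*s^2 - 1510*s + 1120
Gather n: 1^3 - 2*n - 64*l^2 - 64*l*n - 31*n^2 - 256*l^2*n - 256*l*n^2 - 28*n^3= -64*l^2 - 28*n^3 + n^2*(-256*l - 31) + n*(-256*l^2 - 64*l - 2) + 1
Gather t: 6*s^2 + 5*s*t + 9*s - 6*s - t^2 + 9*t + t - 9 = 6*s^2 + 3*s - t^2 + t*(5*s + 10) - 9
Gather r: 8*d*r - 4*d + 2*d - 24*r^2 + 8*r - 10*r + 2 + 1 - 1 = -2*d - 24*r^2 + r*(8*d - 2) + 2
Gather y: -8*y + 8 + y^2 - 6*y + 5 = y^2 - 14*y + 13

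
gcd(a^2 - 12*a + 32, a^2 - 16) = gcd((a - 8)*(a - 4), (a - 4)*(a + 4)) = a - 4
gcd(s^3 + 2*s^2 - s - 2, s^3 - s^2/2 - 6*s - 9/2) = s + 1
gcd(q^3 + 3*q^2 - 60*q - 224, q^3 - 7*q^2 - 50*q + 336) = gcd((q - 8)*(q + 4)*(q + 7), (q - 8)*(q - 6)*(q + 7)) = q^2 - q - 56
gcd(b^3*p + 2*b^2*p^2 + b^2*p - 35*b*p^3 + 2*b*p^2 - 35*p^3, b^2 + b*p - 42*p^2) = b + 7*p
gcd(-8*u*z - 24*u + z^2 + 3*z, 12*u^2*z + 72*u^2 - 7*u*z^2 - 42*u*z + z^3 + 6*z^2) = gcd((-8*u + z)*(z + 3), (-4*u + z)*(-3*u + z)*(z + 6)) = 1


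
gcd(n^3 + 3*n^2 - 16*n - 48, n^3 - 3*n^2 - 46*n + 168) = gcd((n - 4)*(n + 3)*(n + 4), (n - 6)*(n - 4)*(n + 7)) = n - 4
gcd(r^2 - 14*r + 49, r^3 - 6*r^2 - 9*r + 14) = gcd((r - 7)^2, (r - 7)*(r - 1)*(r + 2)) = r - 7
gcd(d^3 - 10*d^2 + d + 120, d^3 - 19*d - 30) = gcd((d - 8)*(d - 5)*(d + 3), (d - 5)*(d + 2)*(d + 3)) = d^2 - 2*d - 15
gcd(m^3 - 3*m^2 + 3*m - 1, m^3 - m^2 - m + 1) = m^2 - 2*m + 1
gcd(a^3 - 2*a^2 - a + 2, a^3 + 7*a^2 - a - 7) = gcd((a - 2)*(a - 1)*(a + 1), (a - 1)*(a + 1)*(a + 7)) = a^2 - 1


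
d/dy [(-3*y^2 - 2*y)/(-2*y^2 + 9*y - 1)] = (-31*y^2 + 6*y + 2)/(4*y^4 - 36*y^3 + 85*y^2 - 18*y + 1)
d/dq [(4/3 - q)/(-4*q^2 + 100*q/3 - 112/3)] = -1/(4*q^2 - 56*q + 196)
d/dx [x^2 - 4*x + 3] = 2*x - 4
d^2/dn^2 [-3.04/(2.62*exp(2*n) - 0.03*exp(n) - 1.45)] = (3.04*(5.24*exp(n) - 0.03)*(10.48*exp(n) - 0.06)*exp(n) + (31.8592*exp(n) - 0.0912)*(-2.62*exp(2*n) + 0.03*exp(n) + 1.45))*exp(n)/(-2.62*exp(2*n) + 0.03*exp(n) + 1.45)^3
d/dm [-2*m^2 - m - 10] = -4*m - 1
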